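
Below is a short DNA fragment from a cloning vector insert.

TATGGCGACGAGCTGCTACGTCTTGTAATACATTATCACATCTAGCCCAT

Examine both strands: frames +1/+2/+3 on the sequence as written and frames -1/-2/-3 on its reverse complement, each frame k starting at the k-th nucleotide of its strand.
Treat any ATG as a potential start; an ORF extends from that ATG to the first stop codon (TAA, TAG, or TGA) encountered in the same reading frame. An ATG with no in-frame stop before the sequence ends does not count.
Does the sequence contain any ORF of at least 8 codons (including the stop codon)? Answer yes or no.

Reverse complement (5'→3'): ATGGGCTAGATGTGATAATGTATTACAAGACGTAGCAGCTCGTCGCCATA
Frame +1: TAT GGC GAC GAG CTG CTA CGT CTT GTA ATA CAT TAT CAC ATC TAG CCC — no ATG→stop ORF.
Frame +2: ATG GCG ACG AGC TGC TAC GTC TTG TAA TAC ATT ATC ACA TCT AGC CCA — ATG at 2, stop TAA at 26 → 27 nt.
Frame +3: TGG CGA CGA GCT GCT ACG TCT TGT AAT ACA TTA TCA CAT CTA GCC CAT — no ATG→stop ORF.
Frame -1: ATG GGC TAG ATG TGA TAA TGT ATT ACA AGA CGT AGC AGC TCG TCG CCA — ATG at 1, stop TAG at 7 → 9 nt; ATG at 10, stop TGA at 13 → 6 nt.
Frame -2: TGG GCT AGA TGT GAT AAT GTA TTA CAA GAC GTA GCA GCT CGT CGC CAT — no ATG→stop ORF.
Frame -3: GGG CTA GAT GTG ATA ATG TAT TAC AAG ACG TAG CAG CTC GTC GCC ATA — ATG at 18, stop TAG at 33 → 18 nt.
Frame +2 has an ORF of 9 codons (positions 2–28) ≥ 8, so yes.

yes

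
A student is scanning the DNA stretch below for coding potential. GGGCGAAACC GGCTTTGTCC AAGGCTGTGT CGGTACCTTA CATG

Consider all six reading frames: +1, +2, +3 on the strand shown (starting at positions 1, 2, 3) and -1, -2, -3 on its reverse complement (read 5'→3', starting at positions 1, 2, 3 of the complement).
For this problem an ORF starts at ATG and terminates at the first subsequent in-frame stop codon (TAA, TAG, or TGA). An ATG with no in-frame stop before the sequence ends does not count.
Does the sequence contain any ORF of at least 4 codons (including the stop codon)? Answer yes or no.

Reverse complement (5'→3'): CATGTAAGGTACCGACACAGCCTTGGACAAAGCCGGTTTCGCCC
Frame +1: GGG CGA AAC CGG CTT TGT CCA AGG CTG TGT CGG TAC CTT ACA — no ATG→stop ORF.
Frame +2: GGC GAA ACC GGC TTT GTC CAA GGC TGT GTC GGT ACC TTA CAT — no ATG→stop ORF.
Frame +3: GCG AAA CCG GCT TTG TCC AAG GCT GTG TCG GTA CCT TAC ATG — no ATG→stop ORF.
Frame -1: CAT GTA AGG TAC CGA CAC AGC CTT GGA CAA AGC CGG TTT CGC — no ATG→stop ORF.
Frame -2: ATG TAA GGT ACC GAC ACA GCC TTG GAC AAA GCC GGT TTC GCC — ATG at 2, stop TAA at 5 → 6 nt.
Frame -3: TGT AAG GTA CCG ACA CAG CCT TGG ACA AAG CCG GTT TCG CCC — no ATG→stop ORF.
Largest ORF found is 2 codons < 4, so no.

no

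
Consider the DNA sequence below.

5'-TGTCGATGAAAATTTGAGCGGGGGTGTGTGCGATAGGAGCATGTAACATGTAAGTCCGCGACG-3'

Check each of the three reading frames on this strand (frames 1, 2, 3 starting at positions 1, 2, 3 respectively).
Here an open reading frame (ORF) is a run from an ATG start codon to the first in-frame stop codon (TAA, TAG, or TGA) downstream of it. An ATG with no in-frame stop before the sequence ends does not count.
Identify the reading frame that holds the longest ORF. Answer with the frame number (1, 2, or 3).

Frame 1: TGT CGA TGA AAA TTT GAG CGG GGG TGT GTG CGA TAG GAG CAT GTA ACA TGT AAG TCC GCG ACG — no ATG→stop ORF.
Frame 2: GTC GAT GAA AAT TTG AGC GGG GGT GTG TGC GAT AGG AGC ATG TAA CAT GTA AGT CCG CGA — ATG at 41, stop TAA at 44 → 6 nt.
Frame 3: TCG ATG AAA ATT TGA GCG GGG GTG TGT GCG ATA GGA GCA TGT AAC ATG TAA GTC CGC GAC — ATG at 6, stop TGA at 15 → 12 nt; ATG at 48, stop TAA at 51 → 6 nt.
Longest ORF is 12 nt in frame 3 (positions 6–17).

3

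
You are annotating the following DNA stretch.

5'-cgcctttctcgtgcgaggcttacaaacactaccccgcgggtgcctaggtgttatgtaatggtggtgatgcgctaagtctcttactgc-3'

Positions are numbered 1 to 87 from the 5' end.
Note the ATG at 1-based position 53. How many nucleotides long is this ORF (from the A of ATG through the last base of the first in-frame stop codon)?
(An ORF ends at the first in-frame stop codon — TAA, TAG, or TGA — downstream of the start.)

6

Codons from position 53: ATG (53–55), TAA (56–58).
TAA is the first in-frame stop; ORF spans 53–58, 6 nucleotides.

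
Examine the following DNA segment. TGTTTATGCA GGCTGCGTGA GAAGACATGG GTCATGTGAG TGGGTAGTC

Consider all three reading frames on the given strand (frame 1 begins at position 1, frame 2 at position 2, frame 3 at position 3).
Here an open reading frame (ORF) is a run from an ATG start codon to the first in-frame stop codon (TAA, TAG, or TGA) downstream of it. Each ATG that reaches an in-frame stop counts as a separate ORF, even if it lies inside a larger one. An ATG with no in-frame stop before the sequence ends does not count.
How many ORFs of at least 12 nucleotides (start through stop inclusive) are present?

Frame 1: TGT TTA TGC AGG CTG CGT GAG AAG ACA TGG GTC ATG TGA GTG GGT AGT — ATG at 34, stop TGA at 37 → 6 nt.
Frame 2: GTT TAT GCA GGC TGC GTG AGA AGA CAT GGG TCA TGT GAG TGG GTA GTC — no ATG→stop ORF.
Frame 3: TTT ATG CAG GCT GCG TGA GAA GAC ATG GGT CAT GTG AGT GGG TAG — ATG at 6, stop TGA at 18 → 15 nt; ATG at 27, stop TAG at 45 → 21 nt.
ORFs ≥ 12 nucleotides: frame 3 6–20 (15 nucleotides), frame 3 27–47 (21 nucleotides). Count = 2.

2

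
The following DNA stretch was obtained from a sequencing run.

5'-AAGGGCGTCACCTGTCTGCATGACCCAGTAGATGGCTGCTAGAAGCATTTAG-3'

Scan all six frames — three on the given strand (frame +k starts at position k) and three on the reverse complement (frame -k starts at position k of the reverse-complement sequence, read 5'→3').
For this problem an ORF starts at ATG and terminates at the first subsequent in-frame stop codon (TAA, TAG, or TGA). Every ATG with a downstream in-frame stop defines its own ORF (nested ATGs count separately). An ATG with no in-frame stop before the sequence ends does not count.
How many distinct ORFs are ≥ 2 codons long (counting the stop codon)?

Reverse complement (5'→3'): CTAAATGCTTCTAGCAGCCATCTACTGGGTCATGCAGACAGGTGACGCCCTT
Frame +1: AAG GGC GTC ACC TGT CTG CAT GAC CCA GTA GAT GGC TGC TAG AAG CAT TTA — no ATG→stop ORF.
Frame +2: AGG GCG TCA CCT GTC TGC ATG ACC CAG TAG ATG GCT GCT AGA AGC ATT TAG — ATG at 20, stop TAG at 29 → 12 nt; ATG at 32, stop TAG at 50 → 21 nt.
Frame +3: GGG CGT CAC CTG TCT GCA TGA CCC AGT AGA TGG CTG CTA GAA GCA TTT — no ATG→stop ORF.
Frame -1: CTA AAT GCT TCT AGC AGC CAT CTA CTG GGT CAT GCA GAC AGG TGA CGC CCT — no ATG→stop ORF.
Frame -2: TAA ATG CTT CTA GCA GCC ATC TAC TGG GTC ATG CAG ACA GGT GAC GCC CTT — no ATG→stop ORF.
Frame -3: AAA TGC TTC TAG CAG CCA TCT ACT GGG TCA TGC AGA CAG GTG ACG CCC — no ATG→stop ORF.
ORFs ≥ 2 codons: frame +2 20–31 (4 codons), frame +2 32–52 (7 codons). Count = 2.

2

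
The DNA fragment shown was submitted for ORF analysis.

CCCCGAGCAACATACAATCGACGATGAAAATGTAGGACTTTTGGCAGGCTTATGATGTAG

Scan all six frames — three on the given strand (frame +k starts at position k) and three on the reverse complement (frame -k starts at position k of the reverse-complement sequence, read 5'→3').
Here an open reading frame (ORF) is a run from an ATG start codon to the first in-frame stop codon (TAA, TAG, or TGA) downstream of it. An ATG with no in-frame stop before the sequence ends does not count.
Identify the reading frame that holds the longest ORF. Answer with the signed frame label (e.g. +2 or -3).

+3

Reverse complement (5'→3'): CTACATCATAAGCCTGCCAAAAGTCCTACATTTTCATCGTCGATTGTATGTTGCTCGGGG
Frame +1: CCC CGA GCA ACA TAC AAT CGA CGA TGA AAA TGT AGG ACT TTT GGC AGG CTT ATG ATG TAG — ATG at 52, stop TAG at 58 → 9 nt; ATG at 55, stop TAG at 58 → 6 nt.
Frame +2: CCC GAG CAA CAT ACA ATC GAC GAT GAA AAT GTA GGA CTT TTG GCA GGC TTA TGA TGT — no ATG→stop ORF.
Frame +3: CCG AGC AAC ATA CAA TCG ACG ATG AAA ATG TAG GAC TTT TGG CAG GCT TAT GAT GTA — ATG at 24, stop TAG at 33 → 12 nt; ATG at 30, stop TAG at 33 → 6 nt.
Frame -1: CTA CAT CAT AAG CCT GCC AAA AGT CCT ACA TTT TCA TCG TCG ATT GTA TGT TGC TCG GGG — no ATG→stop ORF.
Frame -2: TAC ATC ATA AGC CTG CCA AAA GTC CTA CAT TTT CAT CGT CGA TTG TAT GTT GCT CGG — no ATG→stop ORF.
Frame -3: ACA TCA TAA GCC TGC CAA AAG TCC TAC ATT TTC ATC GTC GAT TGT ATG TTG CTC GGG — no ATG→stop ORF.
Longest ORF is 12 nt in frame +3 (positions 24–35).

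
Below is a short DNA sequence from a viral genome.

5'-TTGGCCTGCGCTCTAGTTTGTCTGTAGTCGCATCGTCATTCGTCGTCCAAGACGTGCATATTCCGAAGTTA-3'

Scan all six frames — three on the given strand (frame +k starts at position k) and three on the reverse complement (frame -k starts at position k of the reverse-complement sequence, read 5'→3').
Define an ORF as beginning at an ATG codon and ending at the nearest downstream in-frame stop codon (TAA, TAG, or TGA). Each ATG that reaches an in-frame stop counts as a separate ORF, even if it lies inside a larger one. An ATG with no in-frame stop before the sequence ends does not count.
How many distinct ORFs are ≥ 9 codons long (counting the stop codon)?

1

Reverse complement (5'→3'): TAACTTCGGAATATGCACGTCTTGGACGACGAATGACGATGCGACTACAGACAAACTAGAGCGCAGGCCAA
Frame +1: TTG GCC TGC GCT CTA GTT TGT CTG TAG TCG CAT CGT CAT TCG TCG TCC AAG ACG TGC ATA TTC CGA AGT — no ATG→stop ORF.
Frame +2: TGG CCT GCG CTC TAG TTT GTC TGT AGT CGC ATC GTC ATT CGT CGT CCA AGA CGT GCA TAT TCC GAA GTT — no ATG→stop ORF.
Frame +3: GGC CTG CGC TCT AGT TTG TCT GTA GTC GCA TCG TCA TTC GTC GTC CAA GAC GTG CAT ATT CCG AAG TTA — no ATG→stop ORF.
Frame -1: TAA CTT CGG AAT ATG CAC GTC TTG GAC GAC GAA TGA CGA TGC GAC TAC AGA CAA ACT AGA GCG CAG GCC — ATG at 13, stop TGA at 34 → 24 nt.
Frame -2: AAC TTC GGA ATA TGC ACG TCT TGG ACG ACG AAT GAC GAT GCG ACT ACA GAC AAA CTA GAG CGC AGG CCA — no ATG→stop ORF.
Frame -3: ACT TCG GAA TAT GCA CGT CTT GGA CGA CGA ATG ACG ATG CGA CTA CAG ACA AAC TAG AGC GCA GGC CAA — ATG at 33, stop TAG at 57 → 27 nt; ATG at 39, stop TAG at 57 → 21 nt.
ORFs ≥ 9 codons: frame -3 33–59 (9 codons). Count = 1.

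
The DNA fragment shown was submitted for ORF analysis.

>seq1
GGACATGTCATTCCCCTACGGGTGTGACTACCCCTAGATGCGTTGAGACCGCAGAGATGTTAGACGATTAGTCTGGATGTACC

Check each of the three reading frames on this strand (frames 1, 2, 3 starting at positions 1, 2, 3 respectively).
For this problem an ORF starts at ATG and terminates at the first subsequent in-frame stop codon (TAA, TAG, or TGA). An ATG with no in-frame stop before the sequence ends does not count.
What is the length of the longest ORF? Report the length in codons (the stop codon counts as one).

11

Frame 1: GGA CAT GTC ATT CCC CTA CGG GTG TGA CTA CCC CTA GAT GCG TTG AGA CCG CAG AGA TGT TAG ACG ATT AGT CTG GAT GTA — no ATG→stop ORF.
Frame 2: GAC ATG TCA TTC CCC TAC GGG TGT GAC TAC CCC TAG ATG CGT TGA GAC CGC AGA GAT GTT AGA CGA TTA GTC TGG ATG TAC — ATG at 5, stop TAG at 35 → 33 nt; ATG at 38, stop TGA at 44 → 9 nt.
Frame 3: ACA TGT CAT TCC CCT ACG GGT GTG ACT ACC CCT AGA TGC GTT GAG ACC GCA GAG ATG TTA GAC GAT TAG TCT GGA TGT ACC — ATG at 57, stop TAG at 69 → 15 nt.
Longest: frame 2, positions 5–37, 33 nt = 11 codons = 10 aa. → 11 codons.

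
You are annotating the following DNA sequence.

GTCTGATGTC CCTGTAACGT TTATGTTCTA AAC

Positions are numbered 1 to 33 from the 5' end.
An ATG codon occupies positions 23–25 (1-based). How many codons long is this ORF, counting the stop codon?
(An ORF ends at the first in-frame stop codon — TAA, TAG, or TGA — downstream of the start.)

Codons from position 23: ATG (23–25), TTC (26–28), TAA (29–31).
TAA is the first in-frame stop; that's 3 codons including the stop.

3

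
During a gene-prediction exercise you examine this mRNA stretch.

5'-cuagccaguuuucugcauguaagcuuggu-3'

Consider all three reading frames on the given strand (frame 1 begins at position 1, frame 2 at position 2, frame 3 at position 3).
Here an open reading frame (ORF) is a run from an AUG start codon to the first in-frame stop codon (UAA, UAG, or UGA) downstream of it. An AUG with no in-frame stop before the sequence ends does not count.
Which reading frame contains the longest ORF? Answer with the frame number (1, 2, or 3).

Frame 1: CUA GCC AGU UUU CUG CAU GUA AGC UUG — no AUG→stop ORF.
Frame 2: UAG CCA GUU UUC UGC AUG UAA GCU UGG — AUG at 17, stop UAA at 20 → 6 nt.
Frame 3: AGC CAG UUU UCU GCA UGU AAG CUU GGU — no AUG→stop ORF.
Longest ORF is 6 nt in frame 2 (positions 17–22).

2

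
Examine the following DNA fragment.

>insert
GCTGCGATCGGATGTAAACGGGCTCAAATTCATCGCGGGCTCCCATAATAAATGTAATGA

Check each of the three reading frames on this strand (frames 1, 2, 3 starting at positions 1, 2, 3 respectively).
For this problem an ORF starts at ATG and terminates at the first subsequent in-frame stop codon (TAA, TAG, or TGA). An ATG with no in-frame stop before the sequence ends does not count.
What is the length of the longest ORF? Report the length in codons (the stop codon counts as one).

2

Frame 1: GCT GCG ATC GGA TGT AAA CGG GCT CAA ATT CAT CGC GGG CTC CCA TAA TAA ATG TAA TGA — ATG at 52, stop TAA at 55 → 6 nt.
Frame 2: CTG CGA TCG GAT GTA AAC GGG CTC AAA TTC ATC GCG GGC TCC CAT AAT AAA TGT AAT — no ATG→stop ORF.
Frame 3: TGC GAT CGG ATG TAA ACG GGC TCA AAT TCA TCG CGG GCT CCC ATA ATA AAT GTA ATG — ATG at 12, stop TAA at 15 → 6 nt.
Longest: frame 1, positions 52–57, 6 nt = 2 codons = 1 aa. → 2 codons.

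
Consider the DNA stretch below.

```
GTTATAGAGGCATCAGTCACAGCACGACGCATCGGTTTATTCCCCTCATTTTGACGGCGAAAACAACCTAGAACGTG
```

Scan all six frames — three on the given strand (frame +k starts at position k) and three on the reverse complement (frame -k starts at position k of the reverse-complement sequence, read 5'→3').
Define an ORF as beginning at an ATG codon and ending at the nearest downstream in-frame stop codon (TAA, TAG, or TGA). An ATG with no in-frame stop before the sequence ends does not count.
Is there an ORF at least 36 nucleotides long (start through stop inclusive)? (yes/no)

no

Reverse complement (5'→3'): CACGTTCTAGGTTGTTTTCGCCGTCAAAATGAGGGGAATAAACCGATGCGTCGTGCTGTGACTGATGCCTCTATAAC
Frame +1: GTT ATA GAG GCA TCA GTC ACA GCA CGA CGC ATC GGT TTA TTC CCC TCA TTT TGA CGG CGA AAA CAA CCT AGA ACG — no ATG→stop ORF.
Frame +2: TTA TAG AGG CAT CAG TCA CAG CAC GAC GCA TCG GTT TAT TCC CCT CAT TTT GAC GGC GAA AAC AAC CTA GAA CGT — no ATG→stop ORF.
Frame +3: TAT AGA GGC ATC AGT CAC AGC ACG ACG CAT CGG TTT ATT CCC CTC ATT TTG ACG GCG AAA ACA ACC TAG AAC GTG — no ATG→stop ORF.
Frame -1: CAC GTT CTA GGT TGT TTT CGC CGT CAA AAT GAG GGG AAT AAA CCG ATG CGT CGT GCT GTG ACT GAT GCC TCT ATA — no ATG→stop ORF.
Frame -2: ACG TTC TAG GTT GTT TTC GCC GTC AAA ATG AGG GGA ATA AAC CGA TGC GTC GTG CTG TGA CTG ATG CCT CTA TAA — ATG at 29, stop TGA at 59 → 33 nt; ATG at 65, stop TAA at 74 → 12 nt.
Frame -3: CGT TCT AGG TTG TTT TCG CCG TCA AAA TGA GGG GAA TAA ACC GAT GCG TCG TGC TGT GAC TGA TGC CTC TAT AAC — no ATG→stop ORF.
Largest ORF found is 33 nucleotides < 36, so no.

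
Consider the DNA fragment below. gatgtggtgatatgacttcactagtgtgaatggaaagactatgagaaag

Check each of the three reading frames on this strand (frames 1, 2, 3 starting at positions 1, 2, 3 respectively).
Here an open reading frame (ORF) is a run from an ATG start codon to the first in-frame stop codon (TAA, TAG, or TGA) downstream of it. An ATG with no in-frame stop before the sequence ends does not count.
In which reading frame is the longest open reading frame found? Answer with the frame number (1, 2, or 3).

Frame 1: GAT GTG GTG ATA TGA CTT CAC TAG TGT GAA TGG AAA GAC TAT GAG AAA — no ATG→stop ORF.
Frame 2: ATG TGG TGA TAT GAC TTC ACT AGT GTG AAT GGA AAG ACT ATG AGA AAG — ATG at 2, stop TGA at 8 → 9 nt.
Frame 3: TGT GGT GAT ATG ACT TCA CTA GTG TGA ATG GAA AGA CTA TGA GAA — ATG at 12, stop TGA at 27 → 18 nt; ATG at 30, stop TGA at 42 → 15 nt.
Longest ORF is 18 nt in frame 3 (positions 12–29).

3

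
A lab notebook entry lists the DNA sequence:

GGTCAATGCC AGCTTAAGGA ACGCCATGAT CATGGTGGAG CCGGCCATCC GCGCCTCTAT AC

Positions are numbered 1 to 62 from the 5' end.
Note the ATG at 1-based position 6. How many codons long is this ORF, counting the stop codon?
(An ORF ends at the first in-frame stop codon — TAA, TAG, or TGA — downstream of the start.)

Codons from position 6: ATG (6–8), CCA (9–11), GCT (12–14), TAA (15–17).
TAA is the first in-frame stop; that's 4 codons including the stop.

4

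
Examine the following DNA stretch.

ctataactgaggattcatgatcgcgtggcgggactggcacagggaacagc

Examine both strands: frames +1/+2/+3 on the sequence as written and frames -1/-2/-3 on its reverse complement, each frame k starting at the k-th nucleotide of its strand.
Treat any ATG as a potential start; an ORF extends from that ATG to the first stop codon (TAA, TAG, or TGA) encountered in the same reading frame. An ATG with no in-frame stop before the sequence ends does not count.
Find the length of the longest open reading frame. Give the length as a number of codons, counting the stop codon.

6

Reverse complement (5'→3'): GCTGTTCCCTGTGCCAGTCCCGCCACGCGATCATGAATCCTCAGTTATAG
Frame +1: CTA TAA CTG AGG ATT CAT GAT CGC GTG GCG GGA CTG GCA CAG GGA ACA — no ATG→stop ORF.
Frame +2: TAT AAC TGA GGA TTC ATG ATC GCG TGG CGG GAC TGG CAC AGG GAA CAG — no ATG→stop ORF.
Frame +3: ATA ACT GAG GAT TCA TGA TCG CGT GGC GGG ACT GGC ACA GGG AAC AGC — no ATG→stop ORF.
Frame -1: GCT GTT CCC TGT GCC AGT CCC GCC ACG CGA TCA TGA ATC CTC AGT TAT — no ATG→stop ORF.
Frame -2: CTG TTC CCT GTG CCA GTC CCG CCA CGC GAT CAT GAA TCC TCA GTT ATA — no ATG→stop ORF.
Frame -3: TGT TCC CTG TGC CAG TCC CGC CAC GCG ATC ATG AAT CCT CAG TTA TAG — ATG at 33, stop TAG at 48 → 18 nt.
Longest: frame -3, positions 33–50, 18 nt = 6 codons = 5 aa. → 6 codons.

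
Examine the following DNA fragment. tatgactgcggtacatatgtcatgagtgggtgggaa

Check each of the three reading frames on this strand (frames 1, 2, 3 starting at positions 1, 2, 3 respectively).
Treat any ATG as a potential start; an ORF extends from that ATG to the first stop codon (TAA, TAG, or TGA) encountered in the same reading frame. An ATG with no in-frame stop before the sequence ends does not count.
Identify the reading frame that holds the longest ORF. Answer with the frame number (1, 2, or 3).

Frame 1: TAT GAC TGC GGT ACA TAT GTC ATG AGT GGG TGG GAA — no ATG→stop ORF.
Frame 2: ATG ACT GCG GTA CAT ATG TCA TGA GTG GGT GGG — ATG at 2, stop TGA at 23 → 24 nt; ATG at 17, stop TGA at 23 → 9 nt.
Frame 3: TGA CTG CGG TAC ATA TGT CAT GAG TGG GTG GGA — no ATG→stop ORF.
Longest ORF is 24 nt in frame 2 (positions 2–25).

2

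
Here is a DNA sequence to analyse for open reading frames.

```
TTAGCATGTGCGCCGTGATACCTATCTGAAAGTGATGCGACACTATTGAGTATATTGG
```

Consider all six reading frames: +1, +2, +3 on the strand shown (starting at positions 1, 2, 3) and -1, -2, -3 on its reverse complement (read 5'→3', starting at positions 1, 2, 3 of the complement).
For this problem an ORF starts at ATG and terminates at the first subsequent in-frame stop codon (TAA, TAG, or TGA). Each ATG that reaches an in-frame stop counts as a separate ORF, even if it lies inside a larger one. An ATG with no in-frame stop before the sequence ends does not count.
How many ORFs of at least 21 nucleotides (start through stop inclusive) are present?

1

Reverse complement (5'→3'): CCAATATACTCAATAGTGTCGCATCACTTTCAGATAGGTATCACGGCGCACATGCTAA
Frame +1: TTA GCA TGT GCG CCG TGA TAC CTA TCT GAA AGT GAT GCG ACA CTA TTG AGT ATA TTG — no ATG→stop ORF.
Frame +2: TAG CAT GTG CGC CGT GAT ACC TAT CTG AAA GTG ATG CGA CAC TAT TGA GTA TAT TGG — ATG at 35, stop TGA at 47 → 15 nt.
Frame +3: AGC ATG TGC GCC GTG ATA CCT ATC TGA AAG TGA TGC GAC ACT ATT GAG TAT ATT — ATG at 6, stop TGA at 27 → 24 nt.
Frame -1: CCA ATA TAC TCA ATA GTG TCG CAT CAC TTT CAG ATA GGT ATC ACG GCG CAC ATG CTA — no ATG→stop ORF.
Frame -2: CAA TAT ACT CAA TAG TGT CGC ATC ACT TTC AGA TAG GTA TCA CGG CGC ACA TGC TAA — no ATG→stop ORF.
Frame -3: AAT ATA CTC AAT AGT GTC GCA TCA CTT TCA GAT AGG TAT CAC GGC GCA CAT GCT — no ATG→stop ORF.
ORFs ≥ 21 nucleotides: frame +3 6–29 (24 nucleotides). Count = 1.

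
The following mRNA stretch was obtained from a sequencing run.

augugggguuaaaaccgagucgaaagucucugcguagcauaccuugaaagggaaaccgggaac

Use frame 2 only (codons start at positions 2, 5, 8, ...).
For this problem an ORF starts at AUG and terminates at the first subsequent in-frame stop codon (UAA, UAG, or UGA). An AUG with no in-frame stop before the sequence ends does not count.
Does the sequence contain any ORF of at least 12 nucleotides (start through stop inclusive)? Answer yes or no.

no

Frame 2: UGU GGG GUU AAA ACC GAG UCG AAA GUC UCU GCG UAG CAU ACC UUG AAA GGG AAA CCG GGA — no AUG→stop ORF.
Largest ORF found is 0 nucleotides < 12, so no.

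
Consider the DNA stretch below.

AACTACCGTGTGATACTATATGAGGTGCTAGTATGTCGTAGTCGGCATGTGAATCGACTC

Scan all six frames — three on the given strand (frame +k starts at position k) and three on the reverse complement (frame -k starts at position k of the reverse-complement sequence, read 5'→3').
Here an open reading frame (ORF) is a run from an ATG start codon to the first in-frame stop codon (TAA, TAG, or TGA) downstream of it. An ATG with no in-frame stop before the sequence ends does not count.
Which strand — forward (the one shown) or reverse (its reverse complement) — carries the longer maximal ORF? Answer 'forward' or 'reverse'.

Reverse complement (5'→3'): GAGTCGATTCACATGCCGACTACGACATACTAGCACCTCATATAGTATCACACGGTAGTT
Frame +1: AAC TAC CGT GTG ATA CTA TAT GAG GTG CTA GTA TGT CGT AGT CGG CAT GTG AAT CGA CTC — no ATG→stop ORF.
Frame +2: ACT ACC GTG TGA TAC TAT ATG AGG TGC TAG TAT GTC GTA GTC GGC ATG TGA ATC GAC — ATG at 20, stop TAG at 29 → 12 nt; ATG at 47, stop TGA at 50 → 6 nt.
Frame +3: CTA CCG TGT GAT ACT ATA TGA GGT GCT AGT ATG TCG TAG TCG GCA TGT GAA TCG ACT — ATG at 33, stop TAG at 39 → 9 nt.
Frame -1: GAG TCG ATT CAC ATG CCG ACT ACG ACA TAC TAG CAC CTC ATA TAG TAT CAC ACG GTA GTT — ATG at 13, stop TAG at 31 → 21 nt.
Frame -2: AGT CGA TTC ACA TGC CGA CTA CGA CAT ACT AGC ACC TCA TAT AGT ATC ACA CGG TAG — no ATG→stop ORF.
Frame -3: GTC GAT TCA CAT GCC GAC TAC GAC ATA CTA GCA CCT CAT ATA GTA TCA CAC GGT AGT — no ATG→stop ORF.
Forward-strand max 12 nt; reverse-strand max 21 nt. The reverse strand has the longer ORF.

reverse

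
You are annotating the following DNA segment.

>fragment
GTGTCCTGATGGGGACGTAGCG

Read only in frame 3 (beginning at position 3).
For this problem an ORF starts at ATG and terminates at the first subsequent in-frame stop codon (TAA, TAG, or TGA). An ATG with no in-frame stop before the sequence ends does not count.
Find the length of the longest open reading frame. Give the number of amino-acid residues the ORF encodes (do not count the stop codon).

3

Frame 3: GTC CTG ATG GGG ACG TAG — ATG at 9, stop TAG at 18 → 12 nt.
Longest: frame 3, positions 9–20, 12 nt = 4 codons = 3 aa. → 3 amino acids.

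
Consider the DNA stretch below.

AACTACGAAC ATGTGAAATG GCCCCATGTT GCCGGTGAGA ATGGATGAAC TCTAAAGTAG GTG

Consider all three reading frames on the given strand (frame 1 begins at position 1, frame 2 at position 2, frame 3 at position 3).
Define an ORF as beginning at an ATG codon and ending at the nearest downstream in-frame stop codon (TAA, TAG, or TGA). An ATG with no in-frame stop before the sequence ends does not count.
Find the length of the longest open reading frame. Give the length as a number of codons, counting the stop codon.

10

Frame 1: AAC TAC GAA CAT GTG AAA TGG CCC CAT GTT GCC GGT GAG AAT GGA TGA ACT CTA AAG TAG GTG — no ATG→stop ORF.
Frame 2: ACT ACG AAC ATG TGA AAT GGC CCC ATG TTG CCG GTG AGA ATG GAT GAA CTC TAA AGT AGG — ATG at 11, stop TGA at 14 → 6 nt; ATG at 26, stop TAA at 53 → 30 nt; ATG at 41, stop TAA at 53 → 15 nt.
Frame 3: CTA CGA ACA TGT GAA ATG GCC CCA TGT TGC CGG TGA GAA TGG ATG AAC TCT AAA GTA GGT — ATG at 18, stop TGA at 36 → 21 nt.
Longest: frame 2, positions 26–55, 30 nt = 10 codons = 9 aa. → 10 codons.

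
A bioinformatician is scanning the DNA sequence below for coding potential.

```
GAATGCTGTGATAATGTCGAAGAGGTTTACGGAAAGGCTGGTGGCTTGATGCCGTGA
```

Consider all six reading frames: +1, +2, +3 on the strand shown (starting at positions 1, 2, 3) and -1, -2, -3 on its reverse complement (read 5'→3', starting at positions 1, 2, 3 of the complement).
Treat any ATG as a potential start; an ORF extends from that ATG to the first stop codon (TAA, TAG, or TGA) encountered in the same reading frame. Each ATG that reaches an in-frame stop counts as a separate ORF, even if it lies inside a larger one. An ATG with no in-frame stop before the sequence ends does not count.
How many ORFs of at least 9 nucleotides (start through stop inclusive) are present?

3

Reverse complement (5'→3'): TCACGGCATCAAGCCACCAGCCTTTCCGTAAACCTCTTCGACATTATCACAGCATTC
Frame +1: GAA TGC TGT GAT AAT GTC GAA GAG GTT TAC GGA AAG GCT GGT GGC TTG ATG CCG TGA — ATG at 49, stop TGA at 55 → 9 nt.
Frame +2: AAT GCT GTG ATA ATG TCG AAG AGG TTT ACG GAA AGG CTG GTG GCT TGA TGC CGT — ATG at 14, stop TGA at 47 → 36 nt.
Frame +3: ATG CTG TGA TAA TGT CGA AGA GGT TTA CGG AAA GGC TGG TGG CTT GAT GCC GTG — ATG at 3, stop TGA at 9 → 9 nt.
Frame -1: TCA CGG CAT CAA GCC ACC AGC CTT TCC GTA AAC CTC TTC GAC ATT ATC ACA GCA TTC — no ATG→stop ORF.
Frame -2: CAC GGC ATC AAG CCA CCA GCC TTT CCG TAA ACC TCT TCG ACA TTA TCA CAG CAT — no ATG→stop ORF.
Frame -3: ACG GCA TCA AGC CAC CAG CCT TTC CGT AAA CCT CTT CGA CAT TAT CAC AGC ATT — no ATG→stop ORF.
ORFs ≥ 9 nucleotides: frame +1 49–57 (9 nucleotides), frame +2 14–49 (36 nucleotides), frame +3 3–11 (9 nucleotides). Count = 3.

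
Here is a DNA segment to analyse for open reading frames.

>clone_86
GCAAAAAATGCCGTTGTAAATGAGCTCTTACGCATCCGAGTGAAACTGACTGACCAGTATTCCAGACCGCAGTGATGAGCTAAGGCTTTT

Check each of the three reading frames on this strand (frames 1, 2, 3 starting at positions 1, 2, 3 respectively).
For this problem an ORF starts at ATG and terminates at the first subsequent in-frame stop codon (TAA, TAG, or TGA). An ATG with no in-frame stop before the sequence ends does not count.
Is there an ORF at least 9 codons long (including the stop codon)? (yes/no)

Frame 1: GCA AAA AAT GCC GTT GTA AAT GAG CTC TTA CGC ATC CGA GTG AAA CTG ACT GAC CAG TAT TCC AGA CCG CAG TGA TGA GCT AAG GCT TTT — no ATG→stop ORF.
Frame 2: CAA AAA ATG CCG TTG TAA ATG AGC TCT TAC GCA TCC GAG TGA AAC TGA CTG ACC AGT ATT CCA GAC CGC AGT GAT GAG CTA AGG CTT — ATG at 8, stop TAA at 17 → 12 nt; ATG at 20, stop TGA at 41 → 24 nt.
Frame 3: AAA AAA TGC CGT TGT AAA TGA GCT CTT ACG CAT CCG AGT GAA ACT GAC TGA CCA GTA TTC CAG ACC GCA GTG ATG AGC TAA GGC TTT — ATG at 75, stop TAA at 81 → 9 nt.
Largest ORF found is 8 codons < 9, so no.

no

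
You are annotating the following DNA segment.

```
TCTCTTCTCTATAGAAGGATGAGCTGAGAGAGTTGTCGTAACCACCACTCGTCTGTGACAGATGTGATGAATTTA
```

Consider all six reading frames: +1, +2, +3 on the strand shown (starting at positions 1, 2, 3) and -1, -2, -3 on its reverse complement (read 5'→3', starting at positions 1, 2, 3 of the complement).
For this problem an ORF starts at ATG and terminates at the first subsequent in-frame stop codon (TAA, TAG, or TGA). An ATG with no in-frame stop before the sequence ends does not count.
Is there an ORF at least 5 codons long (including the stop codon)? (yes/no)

no

Reverse complement (5'→3'): TAAATTCATCACATCTGTCACAGACGAGTGGTGGTTACGACAACTCTCTCAGCTCATCCTTCTATAGAGAAGAGA
Frame +1: TCT CTT CTC TAT AGA AGG ATG AGC TGA GAG AGT TGT CGT AAC CAC CAC TCG TCT GTG ACA GAT GTG ATG AAT TTA — ATG at 19, stop TGA at 25 → 9 nt.
Frame +2: CTC TTC TCT ATA GAA GGA TGA GCT GAG AGA GTT GTC GTA ACC ACC ACT CGT CTG TGA CAG ATG TGA TGA ATT — ATG at 62, stop TGA at 65 → 6 nt.
Frame +3: TCT TCT CTA TAG AAG GAT GAG CTG AGA GAG TTG TCG TAA CCA CCA CTC GTC TGT GAC AGA TGT GAT GAA TTT — no ATG→stop ORF.
Frame -1: TAA ATT CAT CAC ATC TGT CAC AGA CGA GTG GTG GTT ACG ACA ACT CTC TCA GCT CAT CCT TCT ATA GAG AAG AGA — no ATG→stop ORF.
Frame -2: AAA TTC ATC ACA TCT GTC ACA GAC GAG TGG TGG TTA CGA CAA CTC TCT CAG CTC ATC CTT CTA TAG AGA AGA — no ATG→stop ORF.
Frame -3: AAT TCA TCA CAT CTG TCA CAG ACG AGT GGT GGT TAC GAC AAC TCT CTC AGC TCA TCC TTC TAT AGA GAA GAG — no ATG→stop ORF.
Largest ORF found is 3 codons < 5, so no.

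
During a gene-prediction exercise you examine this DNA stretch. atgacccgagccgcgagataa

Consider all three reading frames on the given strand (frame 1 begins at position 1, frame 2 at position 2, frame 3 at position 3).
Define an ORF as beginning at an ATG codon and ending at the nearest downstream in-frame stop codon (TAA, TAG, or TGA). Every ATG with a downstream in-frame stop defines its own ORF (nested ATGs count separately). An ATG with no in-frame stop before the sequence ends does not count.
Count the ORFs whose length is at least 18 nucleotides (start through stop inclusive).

1

Frame 1: ATG ACC CGA GCC GCG AGA TAA — ATG at 1, stop TAA at 19 → 21 nt.
Frame 2: TGA CCC GAG CCG CGA GAT — no ATG→stop ORF.
Frame 3: GAC CCG AGC CGC GAG ATA — no ATG→stop ORF.
ORFs ≥ 18 nucleotides: frame 1 1–21 (21 nucleotides). Count = 1.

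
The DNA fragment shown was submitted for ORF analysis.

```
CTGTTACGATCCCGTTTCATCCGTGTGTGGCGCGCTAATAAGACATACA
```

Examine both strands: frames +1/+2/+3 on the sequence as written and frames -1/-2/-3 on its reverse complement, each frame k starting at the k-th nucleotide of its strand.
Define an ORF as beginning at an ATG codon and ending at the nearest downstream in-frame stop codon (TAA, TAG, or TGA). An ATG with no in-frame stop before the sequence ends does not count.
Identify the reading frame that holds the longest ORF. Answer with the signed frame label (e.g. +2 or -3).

-1

Reverse complement (5'→3'): TGTATGTCTTATTAGCGCGCCACACACGGATGAAACGGGATCGTAACAG
Frame +1: CTG TTA CGA TCC CGT TTC ATC CGT GTG TGG CGC GCT AAT AAG ACA TAC — no ATG→stop ORF.
Frame +2: TGT TAC GAT CCC GTT TCA TCC GTG TGT GGC GCG CTA ATA AGA CAT ACA — no ATG→stop ORF.
Frame +3: GTT ACG ATC CCG TTT CAT CCG TGT GTG GCG CGC TAA TAA GAC ATA — no ATG→stop ORF.
Frame -1: TGT ATG TCT TAT TAG CGC GCC ACA CAC GGA TGA AAC GGG ATC GTA ACA — ATG at 4, stop TAG at 13 → 12 nt.
Frame -2: GTA TGT CTT ATT AGC GCG CCA CAC ACG GAT GAA ACG GGA TCG TAA CAG — no ATG→stop ORF.
Frame -3: TAT GTC TTA TTA GCG CGC CAC ACA CGG ATG AAA CGG GAT CGT AAC — no ATG→stop ORF.
Longest ORF is 12 nt in frame -1 (positions 4–15).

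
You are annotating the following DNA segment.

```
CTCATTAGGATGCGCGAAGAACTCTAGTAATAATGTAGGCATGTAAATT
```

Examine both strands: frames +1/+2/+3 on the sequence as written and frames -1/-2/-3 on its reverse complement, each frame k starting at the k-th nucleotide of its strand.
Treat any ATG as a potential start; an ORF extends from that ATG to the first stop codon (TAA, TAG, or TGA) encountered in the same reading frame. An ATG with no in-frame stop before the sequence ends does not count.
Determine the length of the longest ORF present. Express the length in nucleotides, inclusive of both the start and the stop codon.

Reverse complement (5'→3'): AATTTACATGCCTACATTATTACTAGAGTTCTTCGCGCATCCTAATGAG
Frame +1: CTC ATT AGG ATG CGC GAA GAA CTC TAG TAA TAA TGT AGG CAT GTA AAT — ATG at 10, stop TAG at 25 → 18 nt.
Frame +2: TCA TTA GGA TGC GCG AAG AAC TCT AGT AAT AAT GTA GGC ATG TAA ATT — ATG at 41, stop TAA at 44 → 6 nt.
Frame +3: CAT TAG GAT GCG CGA AGA ACT CTA GTA ATA ATG TAG GCA TGT AAA — ATG at 33, stop TAG at 36 → 6 nt.
Frame -1: AAT TTA CAT GCC TAC ATT ATT ACT AGA GTT CTT CGC GCA TCC TAA TGA — no ATG→stop ORF.
Frame -2: ATT TAC ATG CCT ACA TTA TTA CTA GAG TTC TTC GCG CAT CCT AAT GAG — no ATG→stop ORF.
Frame -3: TTT ACA TGC CTA CAT TAT TAC TAG AGT TCT TCG CGC ATC CTA ATG — no ATG→stop ORF.
Longest: frame +1, positions 10–27, 18 nt = 6 codons = 5 aa. → 18 nucleotides.

18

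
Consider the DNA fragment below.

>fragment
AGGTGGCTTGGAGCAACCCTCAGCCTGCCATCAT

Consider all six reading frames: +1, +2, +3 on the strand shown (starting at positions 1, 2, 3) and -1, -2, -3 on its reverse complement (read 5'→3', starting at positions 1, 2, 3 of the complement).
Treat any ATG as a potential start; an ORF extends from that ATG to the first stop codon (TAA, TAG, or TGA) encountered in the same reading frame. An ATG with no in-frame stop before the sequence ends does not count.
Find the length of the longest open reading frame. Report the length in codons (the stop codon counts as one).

5

Reverse complement (5'→3'): ATGATGGCAGGCTGAGGGTTGCTCCAAGCCACCT
Frame +1: AGG TGG CTT GGA GCA ACC CTC AGC CTG CCA TCA — no ATG→stop ORF.
Frame +2: GGT GGC TTG GAG CAA CCC TCA GCC TGC CAT CAT — no ATG→stop ORF.
Frame +3: GTG GCT TGG AGC AAC CCT CAG CCT GCC ATC — no ATG→stop ORF.
Frame -1: ATG ATG GCA GGC TGA GGG TTG CTC CAA GCC ACC — ATG at 1, stop TGA at 13 → 15 nt; ATG at 4, stop TGA at 13 → 12 nt.
Frame -2: TGA TGG CAG GCT GAG GGT TGC TCC AAG CCA CCT — no ATG→stop ORF.
Frame -3: GAT GGC AGG CTG AGG GTT GCT CCA AGC CAC — no ATG→stop ORF.
Longest: frame -1, positions 1–15, 15 nt = 5 codons = 4 aa. → 5 codons.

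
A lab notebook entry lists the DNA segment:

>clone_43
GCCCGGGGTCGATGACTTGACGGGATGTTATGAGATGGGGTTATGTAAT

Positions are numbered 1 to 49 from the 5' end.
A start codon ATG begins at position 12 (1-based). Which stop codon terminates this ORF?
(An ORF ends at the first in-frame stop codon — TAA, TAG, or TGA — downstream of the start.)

Codons from position 12: ATG (12–14), ACT (15–17), TGA (18–20).
The first in-frame stop codon is TGA.

TGA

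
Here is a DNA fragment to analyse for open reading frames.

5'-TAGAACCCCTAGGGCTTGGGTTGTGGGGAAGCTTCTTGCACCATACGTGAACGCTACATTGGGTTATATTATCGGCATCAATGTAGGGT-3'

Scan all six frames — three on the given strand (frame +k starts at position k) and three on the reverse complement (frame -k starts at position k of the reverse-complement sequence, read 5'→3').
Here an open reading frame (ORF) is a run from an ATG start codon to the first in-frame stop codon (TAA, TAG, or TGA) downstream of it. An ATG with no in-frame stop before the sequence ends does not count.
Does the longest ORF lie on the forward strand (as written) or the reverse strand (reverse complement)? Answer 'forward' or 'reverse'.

Reverse complement (5'→3'): ACCCTACATTGATGCCGATAATATAACCCAATGTAGCGTTCACGTATGGTGCAAGAAGCTTCCCCACAACCCAAGCCCTAGGGGTTCTA
Frame +1: TAG AAC CCC TAG GGC TTG GGT TGT GGG GAA GCT TCT TGC ACC ATA CGT GAA CGC TAC ATT GGG TTA TAT TAT CGG CAT CAA TGT AGG — no ATG→stop ORF.
Frame +2: AGA ACC CCT AGG GCT TGG GTT GTG GGG AAG CTT CTT GCA CCA TAC GTG AAC GCT ACA TTG GGT TAT ATT ATC GGC ATC AAT GTA GGG — no ATG→stop ORF.
Frame +3: GAA CCC CTA GGG CTT GGG TTG TGG GGA AGC TTC TTG CAC CAT ACG TGA ACG CTA CAT TGG GTT ATA TTA TCG GCA TCA ATG TAG GGT — ATG at 81, stop TAG at 84 → 6 nt.
Frame -1: ACC CTA CAT TGA TGC CGA TAA TAT AAC CCA ATG TAG CGT TCA CGT ATG GTG CAA GAA GCT TCC CCA CAA CCC AAG CCC TAG GGG TTC — ATG at 31, stop TAG at 34 → 6 nt; ATG at 46, stop TAG at 79 → 36 nt.
Frame -2: CCC TAC ATT GAT GCC GAT AAT ATA ACC CAA TGT AGC GTT CAC GTA TGG TGC AAG AAG CTT CCC CAC AAC CCA AGC CCT AGG GGT TCT — no ATG→stop ORF.
Frame -3: CCT ACA TTG ATG CCG ATA ATA TAA CCC AAT GTA GCG TTC ACG TAT GGT GCA AGA AGC TTC CCC ACA ACC CAA GCC CTA GGG GTT CTA — ATG at 12, stop TAA at 24 → 15 nt.
Forward-strand max 6 nt; reverse-strand max 36 nt. The reverse strand has the longer ORF.

reverse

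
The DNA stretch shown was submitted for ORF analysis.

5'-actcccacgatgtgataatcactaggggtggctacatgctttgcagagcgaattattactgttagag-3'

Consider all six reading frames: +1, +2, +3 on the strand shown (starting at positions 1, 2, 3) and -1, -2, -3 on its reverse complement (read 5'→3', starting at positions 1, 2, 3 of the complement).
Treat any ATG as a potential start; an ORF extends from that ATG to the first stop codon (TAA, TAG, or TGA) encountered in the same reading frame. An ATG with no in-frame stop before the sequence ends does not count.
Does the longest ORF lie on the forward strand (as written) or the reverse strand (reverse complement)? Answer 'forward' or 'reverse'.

Reverse complement (5'→3'): CTCTAACAGTAATAATTCGCTCTGCAAAGCATGTAGCCACCCCTAGTGATTATCACATCGTGGGAGT
Frame +1: ACT CCC ACG ATG TGA TAA TCA CTA GGG GTG GCT ACA TGC TTT GCA GAG CGA ATT ATT ACT GTT AGA — ATG at 10, stop TGA at 13 → 6 nt.
Frame +2: CTC CCA CGA TGT GAT AAT CAC TAG GGG TGG CTA CAT GCT TTG CAG AGC GAA TTA TTA CTG TTA GAG — no ATG→stop ORF.
Frame +3: TCC CAC GAT GTG ATA ATC ACT AGG GGT GGC TAC ATG CTT TGC AGA GCG AAT TAT TAC TGT TAG — ATG at 36, stop TAG at 63 → 30 nt.
Frame -1: CTC TAA CAG TAA TAA TTC GCT CTG CAA AGC ATG TAG CCA CCC CTA GTG ATT ATC ACA TCG TGG GAG — ATG at 31, stop TAG at 34 → 6 nt.
Frame -2: TCT AAC AGT AAT AAT TCG CTC TGC AAA GCA TGT AGC CAC CCC TAG TGA TTA TCA CAT CGT GGG AGT — no ATG→stop ORF.
Frame -3: CTA ACA GTA ATA ATT CGC TCT GCA AAG CAT GTA GCC ACC CCT AGT GAT TAT CAC ATC GTG GGA — no ATG→stop ORF.
Forward-strand max 30 nt; reverse-strand max 6 nt. The forward strand has the longer ORF.

forward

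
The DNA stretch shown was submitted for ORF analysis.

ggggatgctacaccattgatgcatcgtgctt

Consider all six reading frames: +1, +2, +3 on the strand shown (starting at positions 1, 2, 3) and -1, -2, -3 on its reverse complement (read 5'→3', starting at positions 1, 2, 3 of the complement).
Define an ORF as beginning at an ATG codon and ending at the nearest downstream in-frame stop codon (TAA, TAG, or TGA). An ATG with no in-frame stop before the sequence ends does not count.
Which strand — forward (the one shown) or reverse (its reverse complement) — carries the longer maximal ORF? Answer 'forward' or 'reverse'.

forward

Reverse complement (5'→3'): AAGCACGATGCATCAATGGTGTAGCATCCCC
Frame +1: GGG GAT GCT ACA CCA TTG ATG CAT CGT GCT — no ATG→stop ORF.
Frame +2: GGG ATG CTA CAC CAT TGA TGC ATC GTG CTT — ATG at 5, stop TGA at 17 → 15 nt.
Frame +3: GGA TGC TAC ACC ATT GAT GCA TCG TGC — no ATG→stop ORF.
Frame -1: AAG CAC GAT GCA TCA ATG GTG TAG CAT CCC — ATG at 16, stop TAG at 22 → 9 nt.
Frame -2: AGC ACG ATG CAT CAA TGG TGT AGC ATC CCC — no ATG→stop ORF.
Frame -3: GCA CGA TGC ATC AAT GGT GTA GCA TCC — no ATG→stop ORF.
Forward-strand max 15 nt; reverse-strand max 9 nt. The forward strand has the longer ORF.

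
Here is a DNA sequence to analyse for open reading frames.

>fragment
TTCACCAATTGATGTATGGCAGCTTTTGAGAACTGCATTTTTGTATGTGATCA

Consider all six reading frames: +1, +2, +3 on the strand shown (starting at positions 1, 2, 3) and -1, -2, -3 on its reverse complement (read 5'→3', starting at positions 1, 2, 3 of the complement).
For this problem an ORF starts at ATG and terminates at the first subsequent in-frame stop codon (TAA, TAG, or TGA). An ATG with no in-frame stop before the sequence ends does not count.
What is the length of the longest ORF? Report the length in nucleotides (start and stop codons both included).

18

Reverse complement (5'→3'): TGATCACATACAAAAATGCAGTTCTCAAAAGCTGCCATACATCAATTGGTGAA
Frame +1: TTC ACC AAT TGA TGT ATG GCA GCT TTT GAG AAC TGC ATT TTT GTA TGT GAT — no ATG→stop ORF.
Frame +2: TCA CCA ATT GAT GTA TGG CAG CTT TTG AGA ACT GCA TTT TTG TAT GTG ATC — no ATG→stop ORF.
Frame +3: CAC CAA TTG ATG TAT GGC AGC TTT TGA GAA CTG CAT TTT TGT ATG TGA TCA — ATG at 12, stop TGA at 27 → 18 nt; ATG at 45, stop TGA at 48 → 6 nt.
Frame -1: TGA TCA CAT ACA AAA ATG CAG TTC TCA AAA GCT GCC ATA CAT CAA TTG GTG — no ATG→stop ORF.
Frame -2: GAT CAC ATA CAA AAA TGC AGT TCT CAA AAG CTG CCA TAC ATC AAT TGG TGA — no ATG→stop ORF.
Frame -3: ATC ACA TAC AAA AAT GCA GTT CTC AAA AGC TGC CAT ACA TCA ATT GGT GAA — no ATG→stop ORF.
Longest: frame +3, positions 12–29, 18 nt = 6 codons = 5 aa. → 18 nucleotides.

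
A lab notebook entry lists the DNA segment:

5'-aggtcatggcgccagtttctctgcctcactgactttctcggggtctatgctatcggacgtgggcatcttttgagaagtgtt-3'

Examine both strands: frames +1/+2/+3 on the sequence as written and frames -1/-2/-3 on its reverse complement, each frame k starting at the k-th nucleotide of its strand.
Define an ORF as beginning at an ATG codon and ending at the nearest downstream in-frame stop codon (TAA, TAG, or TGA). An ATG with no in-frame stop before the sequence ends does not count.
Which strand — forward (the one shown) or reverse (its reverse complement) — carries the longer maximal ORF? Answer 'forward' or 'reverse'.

Reverse complement (5'→3'): AACACTTCTCAAAAGATGCCCACGTCCGATAGCATAGACCCCGAGAAAGTCAGTGAGGCAGAGAAACTGGCGCCATGACCT
Frame +1: AGG TCA TGG CGC CAG TTT CTC TGC CTC ACT GAC TTT CTC GGG GTC TAT GCT ATC GGA CGT GGG CAT CTT TTG AGA AGT GTT — no ATG→stop ORF.
Frame +2: GGT CAT GGC GCC AGT TTC TCT GCC TCA CTG ACT TTC TCG GGG TCT ATG CTA TCG GAC GTG GGC ATC TTT TGA GAA GTG — ATG at 47, stop TGA at 71 → 27 nt.
Frame +3: GTC ATG GCG CCA GTT TCT CTG CCT CAC TGA CTT TCT CGG GGT CTA TGC TAT CGG ACG TGG GCA TCT TTT GAG AAG TGT — ATG at 6, stop TGA at 30 → 27 nt.
Frame -1: AAC ACT TCT CAA AAG ATG CCC ACG TCC GAT AGC ATA GAC CCC GAG AAA GTC AGT GAG GCA GAG AAA CTG GCG CCA TGA CCT — ATG at 16, stop TGA at 76 → 63 nt.
Frame -2: ACA CTT CTC AAA AGA TGC CCA CGT CCG ATA GCA TAG ACC CCG AGA AAG TCA GTG AGG CAG AGA AAC TGG CGC CAT GAC — no ATG→stop ORF.
Frame -3: CAC TTC TCA AAA GAT GCC CAC GTC CGA TAG CAT AGA CCC CGA GAA AGT CAG TGA GGC AGA GAA ACT GGC GCC ATG ACC — no ATG→stop ORF.
Forward-strand max 27 nt; reverse-strand max 63 nt. The reverse strand has the longer ORF.

reverse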